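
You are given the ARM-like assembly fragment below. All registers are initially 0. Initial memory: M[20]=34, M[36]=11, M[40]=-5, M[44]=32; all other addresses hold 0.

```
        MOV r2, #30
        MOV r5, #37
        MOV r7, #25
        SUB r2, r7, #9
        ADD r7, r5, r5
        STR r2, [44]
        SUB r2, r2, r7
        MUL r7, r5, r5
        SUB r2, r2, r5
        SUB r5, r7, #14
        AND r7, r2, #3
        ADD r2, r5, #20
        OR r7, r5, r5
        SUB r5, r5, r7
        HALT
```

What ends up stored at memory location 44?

after MOV r2, #30: r2=30
after MOV r5, #37: r5=37
after MOV r7, #25: r7=25
after SUB r2, r7, #9: r2=25-9=16
after ADD r7, r5, r5: r7=37+37=74
STR r2, [44] → M[44]=16
after SUB r2, r2, r7: r2=16-74=-58
after MUL r7, r5, r5: r7=37*37=1369
after SUB r2, r2, r5: r2=(-58)-37=-95
after SUB r5, r7, #14: r5=1369-14=1355
after AND r7, r2, #3: r7=(-95)&3=1
after ADD r2, r5, #20: r2=1355+20=1375
after OR r7, r5, r5: r7=1355|1355=1355
after SUB r5, r5, r7: r5=1355-1355=0
halt.

16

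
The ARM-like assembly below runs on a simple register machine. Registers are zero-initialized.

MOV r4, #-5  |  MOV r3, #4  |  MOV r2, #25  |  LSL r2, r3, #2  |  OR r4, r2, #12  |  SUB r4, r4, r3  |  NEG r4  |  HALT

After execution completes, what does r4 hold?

-24

r4=-5
r3=4
r2=25
r2=4<<2=16
r4=16|12=28
r4=28-4=24
r4=-(24)=-24
halt.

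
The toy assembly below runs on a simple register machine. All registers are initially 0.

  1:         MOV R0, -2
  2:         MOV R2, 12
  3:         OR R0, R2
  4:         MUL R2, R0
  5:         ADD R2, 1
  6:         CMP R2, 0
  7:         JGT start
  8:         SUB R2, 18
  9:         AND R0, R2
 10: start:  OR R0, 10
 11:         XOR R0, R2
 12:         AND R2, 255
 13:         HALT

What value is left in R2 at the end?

215

MOV R0, -2 → R0=-2
MOV R2, 12 → R2=12
OR R0, R2 → R0=(-2)|12=-2
MUL R2, R0 → R2=12*(-2)=-24
ADD R2, 1 → R2=(-24)+1=-23
CMP R2, 0  (cmp -23,0)
JGT start: not taken
SUB R2, 18 → R2=(-23)-18=-41
AND R0, R2 → R0=(-2)&(-41)=-42
OR R0, 10 → R0=(-42)|10=-34
XOR R0, R2 → R0=(-34)^(-41)=9
AND R2, 255 → R2=(-41)&255=215
halt.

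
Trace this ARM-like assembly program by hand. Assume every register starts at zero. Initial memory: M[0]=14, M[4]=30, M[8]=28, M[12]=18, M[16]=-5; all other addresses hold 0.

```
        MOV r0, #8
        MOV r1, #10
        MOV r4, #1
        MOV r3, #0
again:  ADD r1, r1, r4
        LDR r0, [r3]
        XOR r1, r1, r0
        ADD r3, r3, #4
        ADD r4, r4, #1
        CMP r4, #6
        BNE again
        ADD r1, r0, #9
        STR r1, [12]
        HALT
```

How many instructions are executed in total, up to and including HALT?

after MOV r0, #8: r0=8
after MOV r1, #10: r1=10
after MOV r4, #1: r4=1
after MOV r3, #0: r3=0
after ADD r1, r1, r4: r1=10+1=11
after LDR r0, [r3]: r0=M[0]=14
after XOR r1, r1, r0: r1=11^14=5
after ADD r3, r3, #4: r3=0+4=4
after ADD r4, r4, #1: r4=1+1=2
CMP r4, #6  (cmp 2,6)
BNE again: taken
after ADD r1, r1, r4: r1=5+2=7
after LDR r0, [r3]: r0=M[4]=30
after XOR r1, r1, r0: r1=7^30=25
after ADD r3, r3, #4: r3=4+4=8
after ADD r4, r4, #1: r4=2+1=3
CMP r4, #6  (cmp 3,6)
BNE again: taken
after ADD r1, r1, r4: r1=25+3=28
after LDR r0, [r3]: r0=M[8]=28
after XOR r1, r1, r0: r1=28^28=0
after ADD r3, r3, #4: r3=8+4=12
after ADD r4, r4, #1: r4=3+1=4
CMP r4, #6  (cmp 4,6)
BNE again: taken
after ADD r1, r1, r4: r1=0+4=4
after LDR r0, [r3]: r0=M[12]=18
after XOR r1, r1, r0: r1=4^18=22
after ADD r3, r3, #4: r3=12+4=16
after ADD r4, r4, #1: r4=4+1=5
CMP r4, #6  (cmp 5,6)
BNE again: taken
after ADD r1, r1, r4: r1=22+5=27
after LDR r0, [r3]: r0=M[16]=-5
after XOR r1, r1, r0: r1=27^(-5)=-32
after ADD r3, r3, #4: r3=16+4=20
after ADD r4, r4, #1: r4=5+1=6
CMP r4, #6  (cmp 6,6)
BNE again: not taken
after ADD r1, r0, #9: r1=(-5)+9=4
STR r1, [12] → M[12]=4
halt.
Total executed instructions: 42.

42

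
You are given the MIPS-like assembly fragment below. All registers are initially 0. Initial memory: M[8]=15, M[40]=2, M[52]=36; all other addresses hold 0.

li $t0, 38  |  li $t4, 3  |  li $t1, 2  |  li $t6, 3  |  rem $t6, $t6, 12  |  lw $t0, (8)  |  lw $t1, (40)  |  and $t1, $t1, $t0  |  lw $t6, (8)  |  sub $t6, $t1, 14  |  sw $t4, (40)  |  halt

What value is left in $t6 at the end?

-12

after li $t0, 38: $t0=38
after li $t4, 3: $t4=3
after li $t1, 2: $t1=2
after li $t6, 3: $t6=3
after rem $t6, $t6, 12: $t6=3%12=3
after lw $t0, (8): $t0=M[8]=15
after lw $t1, (40): $t1=M[40]=2
after and $t1, $t1, $t0: $t1=2&15=2
after lw $t6, (8): $t6=M[8]=15
after sub $t6, $t1, 14: $t6=2-14=-12
sw $t4, (40) → M[40]=3
halt.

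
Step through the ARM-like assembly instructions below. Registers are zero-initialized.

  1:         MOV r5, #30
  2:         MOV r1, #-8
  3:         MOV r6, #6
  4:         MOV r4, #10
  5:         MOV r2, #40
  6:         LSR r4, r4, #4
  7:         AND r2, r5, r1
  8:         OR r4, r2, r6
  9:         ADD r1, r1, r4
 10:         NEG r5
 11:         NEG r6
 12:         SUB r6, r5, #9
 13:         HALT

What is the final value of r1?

22

MOV r5, #30 → r5=30
MOV r1, #-8 → r1=-8
MOV r6, #6 → r6=6
MOV r4, #10 → r4=10
MOV r2, #40 → r2=40
LSR r4, r4, #4 → r4=10>>4=0
AND r2, r5, r1 → r2=30&(-8)=24
OR r4, r2, r6 → r4=24|6=30
ADD r1, r1, r4 → r1=(-8)+30=22
NEG r5 → r5=-(30)=-30
NEG r6 → r6=-(6)=-6
SUB r6, r5, #9 → r6=(-30)-9=-39
halt.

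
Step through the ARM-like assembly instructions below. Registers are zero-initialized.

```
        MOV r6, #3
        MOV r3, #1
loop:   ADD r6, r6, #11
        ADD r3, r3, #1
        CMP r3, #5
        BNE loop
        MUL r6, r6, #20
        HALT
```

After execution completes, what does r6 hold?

940

MOV r6, #3 → r6=3
MOV r3, #1 → r3=1
ADD r6, r6, #11 → r6=3+11=14
ADD r3, r3, #1 → r3=1+1=2
CMP r3, #5  (cmp 2,5)
BNE loop: taken
ADD r6, r6, #11 → r6=14+11=25
ADD r3, r3, #1 → r3=2+1=3
CMP r3, #5  (cmp 3,5)
BNE loop: taken
ADD r6, r6, #11 → r6=25+11=36
ADD r3, r3, #1 → r3=3+1=4
CMP r3, #5  (cmp 4,5)
BNE loop: taken
ADD r6, r6, #11 → r6=36+11=47
ADD r3, r3, #1 → r3=4+1=5
CMP r3, #5  (cmp 5,5)
BNE loop: not taken
MUL r6, r6, #20 → r6=47*20=940
halt.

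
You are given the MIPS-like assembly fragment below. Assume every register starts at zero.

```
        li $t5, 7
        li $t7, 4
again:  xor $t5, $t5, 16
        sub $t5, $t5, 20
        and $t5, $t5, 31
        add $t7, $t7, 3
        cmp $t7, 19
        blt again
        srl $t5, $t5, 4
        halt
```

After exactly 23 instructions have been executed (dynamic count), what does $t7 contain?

13

li $t5, 7 → $t5=7
li $t7, 4 → $t7=4
xor $t5, $t5, 16 → $t5=7^16=23
sub $t5, $t5, 20 → $t5=23-20=3
and $t5, $t5, 31 → $t5=3&31=3
add $t7, $t7, 3 → $t7=4+3=7
cmp $t7, 19  (cmp 7,19)
blt again: taken
xor $t5, $t5, 16 → $t5=3^16=19
sub $t5, $t5, 20 → $t5=19-20=-1
and $t5, $t5, 31 → $t5=(-1)&31=31
add $t7, $t7, 3 → $t7=7+3=10
cmp $t7, 19  (cmp 10,19)
blt again: taken
xor $t5, $t5, 16 → $t5=31^16=15
sub $t5, $t5, 20 → $t5=15-20=-5
and $t5, $t5, 31 → $t5=(-5)&31=27
add $t7, $t7, 3 → $t7=10+3=13
cmp $t7, 19  (cmp 13,19)
blt again: taken
xor $t5, $t5, 16 → $t5=27^16=11
sub $t5, $t5, 20 → $t5=11-20=-9
and $t5, $t5, 31 → $t5=(-9)&31=23
After step 23: $t7 = 13.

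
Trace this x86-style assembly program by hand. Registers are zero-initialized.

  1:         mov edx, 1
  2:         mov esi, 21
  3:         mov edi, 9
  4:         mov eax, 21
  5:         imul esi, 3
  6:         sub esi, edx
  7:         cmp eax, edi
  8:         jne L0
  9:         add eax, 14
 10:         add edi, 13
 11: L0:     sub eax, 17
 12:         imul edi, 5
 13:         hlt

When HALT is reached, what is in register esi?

mov edx, 1 → edx=1
mov esi, 21 → esi=21
mov edi, 9 → edi=9
mov eax, 21 → eax=21
imul esi, 3 → esi=21*3=63
sub esi, edx → esi=63-1=62
cmp eax, edi  (cmp 21,9)
jne L0: taken
sub eax, 17 → eax=21-17=4
imul edi, 5 → edi=9*5=45
halt.

62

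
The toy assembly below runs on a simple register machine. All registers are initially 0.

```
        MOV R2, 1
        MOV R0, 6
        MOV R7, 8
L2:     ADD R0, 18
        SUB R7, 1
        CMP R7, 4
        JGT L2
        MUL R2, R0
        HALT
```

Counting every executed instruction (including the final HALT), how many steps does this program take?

21

R2=1
R0=6
R7=8
R0=6+18=24
R7=8-1=7
CMP R7, 4  (cmp 7,4)
JGT L2: taken
R0=24+18=42
R7=7-1=6
CMP R7, 4  (cmp 6,4)
JGT L2: taken
R0=42+18=60
R7=6-1=5
CMP R7, 4  (cmp 5,4)
JGT L2: taken
R0=60+18=78
R7=5-1=4
CMP R7, 4  (cmp 4,4)
JGT L2: not taken
R2=1*78=78
halt.
Total executed instructions: 21.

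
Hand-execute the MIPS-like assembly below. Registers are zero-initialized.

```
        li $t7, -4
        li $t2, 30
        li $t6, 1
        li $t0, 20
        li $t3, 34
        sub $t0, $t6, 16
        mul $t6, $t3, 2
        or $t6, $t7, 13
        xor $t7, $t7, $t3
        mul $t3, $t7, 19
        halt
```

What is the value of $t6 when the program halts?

li $t7, -4 → $t7=-4
li $t2, 30 → $t2=30
li $t6, 1 → $t6=1
li $t0, 20 → $t0=20
li $t3, 34 → $t3=34
sub $t0, $t6, 16 → $t0=1-16=-15
mul $t6, $t3, 2 → $t6=34*2=68
or $t6, $t7, 13 → $t6=(-4)|13=-3
xor $t7, $t7, $t3 → $t7=(-4)^34=-34
mul $t3, $t7, 19 → $t3=(-34)*19=-646
halt.

-3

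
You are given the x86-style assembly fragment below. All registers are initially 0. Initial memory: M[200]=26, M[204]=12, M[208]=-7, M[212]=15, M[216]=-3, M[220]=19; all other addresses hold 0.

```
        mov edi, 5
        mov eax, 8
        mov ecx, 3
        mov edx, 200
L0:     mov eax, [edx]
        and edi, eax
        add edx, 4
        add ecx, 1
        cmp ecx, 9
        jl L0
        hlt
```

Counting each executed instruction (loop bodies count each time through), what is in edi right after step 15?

mov edi, 5 → edi=5
mov eax, 8 → eax=8
mov ecx, 3 → ecx=3
mov edx, 200 → edx=200
mov eax, [edx] → eax=M[200]=26
and edi, eax → edi=5&26=0
add edx, 4 → edx=200+4=204
add ecx, 1 → ecx=3+1=4
cmp ecx, 9  (cmp 4,9)
jl L0: taken
mov eax, [edx] → eax=M[204]=12
and edi, eax → edi=0&12=0
add edx, 4 → edx=204+4=208
add ecx, 1 → ecx=4+1=5
cmp ecx, 9  (cmp 5,9)
After step 15: edi = 0.

0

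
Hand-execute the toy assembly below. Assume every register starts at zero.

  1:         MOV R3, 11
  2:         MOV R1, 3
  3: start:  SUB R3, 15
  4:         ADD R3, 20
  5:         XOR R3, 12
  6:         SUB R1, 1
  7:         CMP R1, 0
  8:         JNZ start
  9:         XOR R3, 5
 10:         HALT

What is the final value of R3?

R3=11
R1=3
R3=11-15=-4
R3=(-4)+20=16
R3=16^12=28
R1=3-1=2
CMP R1, 0  (cmp 2,0)
JNZ start: taken
R3=28-15=13
R3=13+20=33
R3=33^12=45
R1=2-1=1
CMP R1, 0  (cmp 1,0)
JNZ start: taken
R3=45-15=30
R3=30+20=50
R3=50^12=62
R1=1-1=0
CMP R1, 0  (cmp 0,0)
JNZ start: not taken
R3=62^5=59
halt.

59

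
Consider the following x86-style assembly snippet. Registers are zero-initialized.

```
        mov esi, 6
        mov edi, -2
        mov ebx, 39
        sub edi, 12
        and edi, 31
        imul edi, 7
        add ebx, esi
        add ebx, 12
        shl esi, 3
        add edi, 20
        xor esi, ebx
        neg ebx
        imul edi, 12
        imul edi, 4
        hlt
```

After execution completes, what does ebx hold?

-57

mov esi, 6 → esi=6
mov edi, -2 → edi=-2
mov ebx, 39 → ebx=39
sub edi, 12 → edi=(-2)-12=-14
and edi, 31 → edi=(-14)&31=18
imul edi, 7 → edi=18*7=126
add ebx, esi → ebx=39+6=45
add ebx, 12 → ebx=45+12=57
shl esi, 3 → esi=6<<3=48
add edi, 20 → edi=126+20=146
xor esi, ebx → esi=48^57=9
neg ebx → ebx=-(57)=-57
imul edi, 12 → edi=146*12=1752
imul edi, 4 → edi=1752*4=7008
halt.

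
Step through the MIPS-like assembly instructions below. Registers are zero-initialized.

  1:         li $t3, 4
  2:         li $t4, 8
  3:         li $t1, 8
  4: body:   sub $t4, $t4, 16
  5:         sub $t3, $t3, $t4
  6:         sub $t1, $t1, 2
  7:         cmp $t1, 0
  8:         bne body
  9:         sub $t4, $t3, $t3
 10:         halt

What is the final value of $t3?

132

li $t3, 4 → $t3=4
li $t4, 8 → $t4=8
li $t1, 8 → $t1=8
sub $t4, $t4, 16 → $t4=8-16=-8
sub $t3, $t3, $t4 → $t3=4-(-8)=12
sub $t1, $t1, 2 → $t1=8-2=6
cmp $t1, 0  (cmp 6,0)
bne body: taken
sub $t4, $t4, 16 → $t4=(-8)-16=-24
sub $t3, $t3, $t4 → $t3=12-(-24)=36
sub $t1, $t1, 2 → $t1=6-2=4
cmp $t1, 0  (cmp 4,0)
bne body: taken
sub $t4, $t4, 16 → $t4=(-24)-16=-40
sub $t3, $t3, $t4 → $t3=36-(-40)=76
sub $t1, $t1, 2 → $t1=4-2=2
cmp $t1, 0  (cmp 2,0)
bne body: taken
sub $t4, $t4, 16 → $t4=(-40)-16=-56
sub $t3, $t3, $t4 → $t3=76-(-56)=132
sub $t1, $t1, 2 → $t1=2-2=0
cmp $t1, 0  (cmp 0,0)
bne body: not taken
sub $t4, $t3, $t3 → $t4=132-132=0
halt.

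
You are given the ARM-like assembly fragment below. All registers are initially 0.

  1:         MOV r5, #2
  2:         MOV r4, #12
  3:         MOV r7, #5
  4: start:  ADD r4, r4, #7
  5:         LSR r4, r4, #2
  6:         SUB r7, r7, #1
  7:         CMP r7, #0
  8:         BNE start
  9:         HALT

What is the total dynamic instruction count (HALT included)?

29

after MOV r5, #2: r5=2
after MOV r4, #12: r4=12
after MOV r7, #5: r7=5
after ADD r4, r4, #7: r4=12+7=19
after LSR r4, r4, #2: r4=19>>2=4
after SUB r7, r7, #1: r7=5-1=4
CMP r7, #0  (cmp 4,0)
BNE start: taken
after ADD r4, r4, #7: r4=4+7=11
after LSR r4, r4, #2: r4=11>>2=2
after SUB r7, r7, #1: r7=4-1=3
CMP r7, #0  (cmp 3,0)
BNE start: taken
after ADD r4, r4, #7: r4=2+7=9
after LSR r4, r4, #2: r4=9>>2=2
after SUB r7, r7, #1: r7=3-1=2
CMP r7, #0  (cmp 2,0)
BNE start: taken
after ADD r4, r4, #7: r4=2+7=9
after LSR r4, r4, #2: r4=9>>2=2
after SUB r7, r7, #1: r7=2-1=1
CMP r7, #0  (cmp 1,0)
BNE start: taken
after ADD r4, r4, #7: r4=2+7=9
after LSR r4, r4, #2: r4=9>>2=2
after SUB r7, r7, #1: r7=1-1=0
CMP r7, #0  (cmp 0,0)
BNE start: not taken
halt.
Total executed instructions: 29.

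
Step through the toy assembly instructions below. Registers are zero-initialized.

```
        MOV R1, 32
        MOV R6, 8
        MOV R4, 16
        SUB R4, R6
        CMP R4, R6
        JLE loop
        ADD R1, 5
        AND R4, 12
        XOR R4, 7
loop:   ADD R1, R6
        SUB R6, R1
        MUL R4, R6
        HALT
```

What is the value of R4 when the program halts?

-256

after MOV R1, 32: R1=32
after MOV R6, 8: R6=8
after MOV R4, 16: R4=16
after SUB R4, R6: R4=16-8=8
CMP R4, R6  (cmp 8,8)
JLE loop: taken
after ADD R1, R6: R1=32+8=40
after SUB R6, R1: R6=8-40=-32
after MUL R4, R6: R4=8*(-32)=-256
halt.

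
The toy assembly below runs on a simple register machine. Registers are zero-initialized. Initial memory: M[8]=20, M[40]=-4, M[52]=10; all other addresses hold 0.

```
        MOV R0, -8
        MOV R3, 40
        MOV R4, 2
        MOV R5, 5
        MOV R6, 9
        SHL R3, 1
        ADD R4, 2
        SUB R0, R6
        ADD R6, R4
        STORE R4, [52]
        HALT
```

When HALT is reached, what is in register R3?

R0=-8
R3=40
R4=2
R5=5
R6=9
R3=40<<1=80
R4=2+2=4
R0=(-8)-9=-17
R6=9+4=13
STORE R4, [52] → M[52]=4
halt.

80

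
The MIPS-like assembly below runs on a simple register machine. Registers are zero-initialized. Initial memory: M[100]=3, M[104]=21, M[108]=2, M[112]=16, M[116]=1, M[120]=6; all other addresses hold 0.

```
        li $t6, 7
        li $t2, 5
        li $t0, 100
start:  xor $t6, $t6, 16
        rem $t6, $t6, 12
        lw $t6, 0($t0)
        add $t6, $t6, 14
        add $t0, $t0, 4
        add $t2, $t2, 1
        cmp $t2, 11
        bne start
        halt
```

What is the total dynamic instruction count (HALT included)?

52

$t6=7
$t2=5
$t0=100
$t6=7^16=23
$t6=23%12=11
$t6=M[100]=3
$t6=3+14=17
$t0=100+4=104
$t2=5+1=6
cmp $t2, 11  (cmp 6,11)
bne start: taken
$t6=17^16=1
$t6=1%12=1
$t6=M[104]=21
$t6=21+14=35
$t0=104+4=108
$t2=6+1=7
cmp $t2, 11  (cmp 7,11)
bne start: taken
$t6=35^16=51
$t6=51%12=3
$t6=M[108]=2
$t6=2+14=16
$t0=108+4=112
$t2=7+1=8
cmp $t2, 11  (cmp 8,11)
bne start: taken
$t6=16^16=0
$t6=0%12=0
$t6=M[112]=16
$t6=16+14=30
$t0=112+4=116
$t2=8+1=9
cmp $t2, 11  (cmp 9,11)
bne start: taken
$t6=30^16=14
$t6=14%12=2
$t6=M[116]=1
$t6=1+14=15
$t0=116+4=120
$t2=9+1=10
cmp $t2, 11  (cmp 10,11)
bne start: taken
$t6=15^16=31
$t6=31%12=7
$t6=M[120]=6
$t6=6+14=20
$t0=120+4=124
$t2=10+1=11
cmp $t2, 11  (cmp 11,11)
bne start: not taken
halt.
Total executed instructions: 52.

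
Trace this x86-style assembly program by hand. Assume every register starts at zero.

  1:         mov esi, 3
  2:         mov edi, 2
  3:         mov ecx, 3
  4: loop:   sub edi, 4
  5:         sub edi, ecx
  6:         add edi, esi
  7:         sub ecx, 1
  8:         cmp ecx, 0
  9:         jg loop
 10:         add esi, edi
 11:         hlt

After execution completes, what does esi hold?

-4

mov esi, 3 → esi=3
mov edi, 2 → edi=2
mov ecx, 3 → ecx=3
sub edi, 4 → edi=2-4=-2
sub edi, ecx → edi=(-2)-3=-5
add edi, esi → edi=(-5)+3=-2
sub ecx, 1 → ecx=3-1=2
cmp ecx, 0  (cmp 2,0)
jg loop: taken
sub edi, 4 → edi=(-2)-4=-6
sub edi, ecx → edi=(-6)-2=-8
add edi, esi → edi=(-8)+3=-5
sub ecx, 1 → ecx=2-1=1
cmp ecx, 0  (cmp 1,0)
jg loop: taken
sub edi, 4 → edi=(-5)-4=-9
sub edi, ecx → edi=(-9)-1=-10
add edi, esi → edi=(-10)+3=-7
sub ecx, 1 → ecx=1-1=0
cmp ecx, 0  (cmp 0,0)
jg loop: not taken
add esi, edi → esi=3+(-7)=-4
halt.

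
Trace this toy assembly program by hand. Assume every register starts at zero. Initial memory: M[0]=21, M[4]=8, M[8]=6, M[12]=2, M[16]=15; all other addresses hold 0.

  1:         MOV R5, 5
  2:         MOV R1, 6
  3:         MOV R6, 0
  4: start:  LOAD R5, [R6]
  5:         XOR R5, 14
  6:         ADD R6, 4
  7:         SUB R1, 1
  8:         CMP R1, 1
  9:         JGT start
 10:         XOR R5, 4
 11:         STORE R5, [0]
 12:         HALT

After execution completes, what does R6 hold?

20

MOV R5, 5 → R5=5
MOV R1, 6 → R1=6
MOV R6, 0 → R6=0
LOAD R5, [R6] → R5=M[0]=21
XOR R5, 14 → R5=21^14=27
ADD R6, 4 → R6=0+4=4
SUB R1, 1 → R1=6-1=5
CMP R1, 1  (cmp 5,1)
JGT start: taken
LOAD R5, [R6] → R5=M[4]=8
XOR R5, 14 → R5=8^14=6
ADD R6, 4 → R6=4+4=8
SUB R1, 1 → R1=5-1=4
CMP R1, 1  (cmp 4,1)
JGT start: taken
LOAD R5, [R6] → R5=M[8]=6
XOR R5, 14 → R5=6^14=8
ADD R6, 4 → R6=8+4=12
SUB R1, 1 → R1=4-1=3
CMP R1, 1  (cmp 3,1)
JGT start: taken
LOAD R5, [R6] → R5=M[12]=2
XOR R5, 14 → R5=2^14=12
ADD R6, 4 → R6=12+4=16
SUB R1, 1 → R1=3-1=2
CMP R1, 1  (cmp 2,1)
JGT start: taken
LOAD R5, [R6] → R5=M[16]=15
XOR R5, 14 → R5=15^14=1
ADD R6, 4 → R6=16+4=20
SUB R1, 1 → R1=2-1=1
CMP R1, 1  (cmp 1,1)
JGT start: not taken
XOR R5, 4 → R5=1^4=5
STORE R5, [0] → M[0]=5
halt.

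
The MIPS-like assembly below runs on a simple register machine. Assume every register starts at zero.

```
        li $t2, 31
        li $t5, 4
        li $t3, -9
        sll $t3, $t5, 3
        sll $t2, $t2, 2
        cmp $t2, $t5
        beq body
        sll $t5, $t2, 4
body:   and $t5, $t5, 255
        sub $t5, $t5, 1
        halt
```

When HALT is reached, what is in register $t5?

191

after li $t2, 31: $t2=31
after li $t5, 4: $t5=4
after li $t3, -9: $t3=-9
after sll $t3, $t5, 3: $t3=4<<3=32
after sll $t2, $t2, 2: $t2=31<<2=124
cmp $t2, $t5  (cmp 124,4)
beq body: not taken
after sll $t5, $t2, 4: $t5=124<<4=1984
after and $t5, $t5, 255: $t5=1984&255=192
after sub $t5, $t5, 1: $t5=192-1=191
halt.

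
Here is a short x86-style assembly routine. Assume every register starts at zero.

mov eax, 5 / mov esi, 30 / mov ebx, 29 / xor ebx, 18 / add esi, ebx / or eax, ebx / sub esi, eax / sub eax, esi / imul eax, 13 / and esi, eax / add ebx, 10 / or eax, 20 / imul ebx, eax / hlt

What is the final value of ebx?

after mov eax, 5: eax=5
after mov esi, 30: esi=30
after mov ebx, 29: ebx=29
after xor ebx, 18: ebx=29^18=15
after add esi, ebx: esi=30+15=45
after or eax, ebx: eax=5|15=15
after sub esi, eax: esi=45-15=30
after sub eax, esi: eax=15-30=-15
after imul eax, 13: eax=(-15)*13=-195
after and esi, eax: esi=30&(-195)=28
after add ebx, 10: ebx=15+10=25
after or eax, 20: eax=(-195)|20=-195
after imul ebx, eax: ebx=25*(-195)=-4875
halt.

-4875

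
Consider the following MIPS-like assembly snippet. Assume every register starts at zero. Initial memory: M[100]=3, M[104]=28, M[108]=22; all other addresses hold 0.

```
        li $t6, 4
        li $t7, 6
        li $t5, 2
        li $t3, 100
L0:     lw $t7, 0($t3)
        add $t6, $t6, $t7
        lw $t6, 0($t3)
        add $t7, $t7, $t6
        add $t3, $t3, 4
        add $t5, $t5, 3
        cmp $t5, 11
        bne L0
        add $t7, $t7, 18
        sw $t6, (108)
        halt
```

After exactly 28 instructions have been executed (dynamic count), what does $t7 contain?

44

after li $t6, 4: $t6=4
after li $t7, 6: $t7=6
after li $t5, 2: $t5=2
after li $t3, 100: $t3=100
after lw $t7, 0($t3): $t7=M[100]=3
after add $t6, $t6, $t7: $t6=4+3=7
after lw $t6, 0($t3): $t6=M[100]=3
after add $t7, $t7, $t6: $t7=3+3=6
after add $t3, $t3, 4: $t3=100+4=104
after add $t5, $t5, 3: $t5=2+3=5
cmp $t5, 11  (cmp 5,11)
bne L0: taken
after lw $t7, 0($t3): $t7=M[104]=28
after add $t6, $t6, $t7: $t6=3+28=31
after lw $t6, 0($t3): $t6=M[104]=28
after add $t7, $t7, $t6: $t7=28+28=56
after add $t3, $t3, 4: $t3=104+4=108
after add $t5, $t5, 3: $t5=5+3=8
cmp $t5, 11  (cmp 8,11)
bne L0: taken
after lw $t7, 0($t3): $t7=M[108]=22
after add $t6, $t6, $t7: $t6=28+22=50
after lw $t6, 0($t3): $t6=M[108]=22
after add $t7, $t7, $t6: $t7=22+22=44
after add $t3, $t3, 4: $t3=108+4=112
after add $t5, $t5, 3: $t5=8+3=11
cmp $t5, 11  (cmp 11,11)
bne L0: not taken
After step 28: $t7 = 44.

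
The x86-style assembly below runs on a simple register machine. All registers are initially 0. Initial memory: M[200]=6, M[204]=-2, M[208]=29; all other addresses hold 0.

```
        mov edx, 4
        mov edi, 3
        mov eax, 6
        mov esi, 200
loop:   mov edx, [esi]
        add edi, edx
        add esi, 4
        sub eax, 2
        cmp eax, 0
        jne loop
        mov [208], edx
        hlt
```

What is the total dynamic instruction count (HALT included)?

24

edx=4
edi=3
eax=6
esi=200
edx=M[200]=6
edi=3+6=9
esi=200+4=204
eax=6-2=4
cmp eax, 0  (cmp 4,0)
jne loop: taken
edx=M[204]=-2
edi=9+(-2)=7
esi=204+4=208
eax=4-2=2
cmp eax, 0  (cmp 2,0)
jne loop: taken
edx=M[208]=29
edi=7+29=36
esi=208+4=212
eax=2-2=0
cmp eax, 0  (cmp 0,0)
jne loop: not taken
mov [208], edx → M[208]=29
halt.
Total executed instructions: 24.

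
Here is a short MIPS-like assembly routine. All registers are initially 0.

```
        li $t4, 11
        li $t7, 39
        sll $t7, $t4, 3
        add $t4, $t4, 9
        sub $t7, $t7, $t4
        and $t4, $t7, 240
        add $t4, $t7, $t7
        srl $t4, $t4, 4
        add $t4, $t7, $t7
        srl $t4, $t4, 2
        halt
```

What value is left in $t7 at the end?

68

li $t4, 11 → $t4=11
li $t7, 39 → $t7=39
sll $t7, $t4, 3 → $t7=11<<3=88
add $t4, $t4, 9 → $t4=11+9=20
sub $t7, $t7, $t4 → $t7=88-20=68
and $t4, $t7, 240 → $t4=68&240=64
add $t4, $t7, $t7 → $t4=68+68=136
srl $t4, $t4, 4 → $t4=136>>4=8
add $t4, $t7, $t7 → $t4=68+68=136
srl $t4, $t4, 2 → $t4=136>>2=34
halt.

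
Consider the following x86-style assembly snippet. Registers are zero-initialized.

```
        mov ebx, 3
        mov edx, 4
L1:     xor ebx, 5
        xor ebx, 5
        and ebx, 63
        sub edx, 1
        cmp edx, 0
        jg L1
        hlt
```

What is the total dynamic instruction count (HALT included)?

after mov ebx, 3: ebx=3
after mov edx, 4: edx=4
after xor ebx, 5: ebx=3^5=6
after xor ebx, 5: ebx=6^5=3
after and ebx, 63: ebx=3&63=3
after sub edx, 1: edx=4-1=3
cmp edx, 0  (cmp 3,0)
jg L1: taken
after xor ebx, 5: ebx=3^5=6
after xor ebx, 5: ebx=6^5=3
after and ebx, 63: ebx=3&63=3
after sub edx, 1: edx=3-1=2
cmp edx, 0  (cmp 2,0)
jg L1: taken
after xor ebx, 5: ebx=3^5=6
after xor ebx, 5: ebx=6^5=3
after and ebx, 63: ebx=3&63=3
after sub edx, 1: edx=2-1=1
cmp edx, 0  (cmp 1,0)
jg L1: taken
after xor ebx, 5: ebx=3^5=6
after xor ebx, 5: ebx=6^5=3
after and ebx, 63: ebx=3&63=3
after sub edx, 1: edx=1-1=0
cmp edx, 0  (cmp 0,0)
jg L1: not taken
halt.
Total executed instructions: 27.

27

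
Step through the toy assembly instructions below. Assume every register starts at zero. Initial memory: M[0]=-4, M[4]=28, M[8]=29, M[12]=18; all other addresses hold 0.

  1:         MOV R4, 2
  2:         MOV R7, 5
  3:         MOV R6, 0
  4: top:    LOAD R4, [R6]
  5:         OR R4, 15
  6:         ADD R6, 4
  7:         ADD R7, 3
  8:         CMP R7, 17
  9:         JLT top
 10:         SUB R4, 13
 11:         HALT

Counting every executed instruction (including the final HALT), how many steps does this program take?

29

after MOV R4, 2: R4=2
after MOV R7, 5: R7=5
after MOV R6, 0: R6=0
after LOAD R4, [R6]: R4=M[0]=-4
after OR R4, 15: R4=(-4)|15=-1
after ADD R6, 4: R6=0+4=4
after ADD R7, 3: R7=5+3=8
CMP R7, 17  (cmp 8,17)
JLT top: taken
after LOAD R4, [R6]: R4=M[4]=28
after OR R4, 15: R4=28|15=31
after ADD R6, 4: R6=4+4=8
after ADD R7, 3: R7=8+3=11
CMP R7, 17  (cmp 11,17)
JLT top: taken
after LOAD R4, [R6]: R4=M[8]=29
after OR R4, 15: R4=29|15=31
after ADD R6, 4: R6=8+4=12
after ADD R7, 3: R7=11+3=14
CMP R7, 17  (cmp 14,17)
JLT top: taken
after LOAD R4, [R6]: R4=M[12]=18
after OR R4, 15: R4=18|15=31
after ADD R6, 4: R6=12+4=16
after ADD R7, 3: R7=14+3=17
CMP R7, 17  (cmp 17,17)
JLT top: not taken
after SUB R4, 13: R4=31-13=18
halt.
Total executed instructions: 29.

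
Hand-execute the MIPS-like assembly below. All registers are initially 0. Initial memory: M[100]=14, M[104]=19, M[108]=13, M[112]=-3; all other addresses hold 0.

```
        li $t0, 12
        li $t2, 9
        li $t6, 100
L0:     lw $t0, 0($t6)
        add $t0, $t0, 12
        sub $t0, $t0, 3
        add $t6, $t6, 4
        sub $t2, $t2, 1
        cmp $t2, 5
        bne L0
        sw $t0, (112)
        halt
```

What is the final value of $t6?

116

li $t0, 12 → $t0=12
li $t2, 9 → $t2=9
li $t6, 100 → $t6=100
lw $t0, 0($t6) → $t0=M[100]=14
add $t0, $t0, 12 → $t0=14+12=26
sub $t0, $t0, 3 → $t0=26-3=23
add $t6, $t6, 4 → $t6=100+4=104
sub $t2, $t2, 1 → $t2=9-1=8
cmp $t2, 5  (cmp 8,5)
bne L0: taken
lw $t0, 0($t6) → $t0=M[104]=19
add $t0, $t0, 12 → $t0=19+12=31
sub $t0, $t0, 3 → $t0=31-3=28
add $t6, $t6, 4 → $t6=104+4=108
sub $t2, $t2, 1 → $t2=8-1=7
cmp $t2, 5  (cmp 7,5)
bne L0: taken
lw $t0, 0($t6) → $t0=M[108]=13
add $t0, $t0, 12 → $t0=13+12=25
sub $t0, $t0, 3 → $t0=25-3=22
add $t6, $t6, 4 → $t6=108+4=112
sub $t2, $t2, 1 → $t2=7-1=6
cmp $t2, 5  (cmp 6,5)
bne L0: taken
lw $t0, 0($t6) → $t0=M[112]=-3
add $t0, $t0, 12 → $t0=(-3)+12=9
sub $t0, $t0, 3 → $t0=9-3=6
add $t6, $t6, 4 → $t6=112+4=116
sub $t2, $t2, 1 → $t2=6-1=5
cmp $t2, 5  (cmp 5,5)
bne L0: not taken
sw $t0, (112) → M[112]=6
halt.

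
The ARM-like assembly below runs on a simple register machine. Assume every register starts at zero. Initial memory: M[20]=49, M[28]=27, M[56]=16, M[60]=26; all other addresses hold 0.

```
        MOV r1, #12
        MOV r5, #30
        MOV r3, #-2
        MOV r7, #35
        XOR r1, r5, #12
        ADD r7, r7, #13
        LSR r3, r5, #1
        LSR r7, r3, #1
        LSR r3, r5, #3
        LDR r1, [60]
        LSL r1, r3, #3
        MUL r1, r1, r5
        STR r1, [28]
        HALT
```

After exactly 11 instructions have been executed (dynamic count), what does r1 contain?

24

r1=12
r5=30
r3=-2
r7=35
r1=30^12=18
r7=35+13=48
r3=30>>1=15
r7=15>>1=7
r3=30>>3=3
r1=M[60]=26
r1=3<<3=24
After step 11: r1 = 24.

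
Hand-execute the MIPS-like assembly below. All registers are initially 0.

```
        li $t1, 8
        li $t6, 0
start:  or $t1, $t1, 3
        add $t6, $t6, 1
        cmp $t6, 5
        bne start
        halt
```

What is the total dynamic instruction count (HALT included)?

$t1=8
$t6=0
$t1=8|3=11
$t6=0+1=1
cmp $t6, 5  (cmp 1,5)
bne start: taken
$t1=11|3=11
$t6=1+1=2
cmp $t6, 5  (cmp 2,5)
bne start: taken
$t1=11|3=11
$t6=2+1=3
cmp $t6, 5  (cmp 3,5)
bne start: taken
$t1=11|3=11
$t6=3+1=4
cmp $t6, 5  (cmp 4,5)
bne start: taken
$t1=11|3=11
$t6=4+1=5
cmp $t6, 5  (cmp 5,5)
bne start: not taken
halt.
Total executed instructions: 23.

23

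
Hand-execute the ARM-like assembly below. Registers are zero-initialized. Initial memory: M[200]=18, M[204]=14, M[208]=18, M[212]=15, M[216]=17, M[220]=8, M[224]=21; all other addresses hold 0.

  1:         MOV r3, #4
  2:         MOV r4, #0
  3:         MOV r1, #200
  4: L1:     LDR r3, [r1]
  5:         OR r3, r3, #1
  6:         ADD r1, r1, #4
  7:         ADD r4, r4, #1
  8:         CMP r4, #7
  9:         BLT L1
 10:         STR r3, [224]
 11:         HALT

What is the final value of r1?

228

r3=4
r4=0
r1=200
r3=M[200]=18
r3=18|1=19
r1=200+4=204
r4=0+1=1
CMP r4, #7  (cmp 1,7)
BLT L1: taken
r3=M[204]=14
r3=14|1=15
r1=204+4=208
r4=1+1=2
CMP r4, #7  (cmp 2,7)
BLT L1: taken
r3=M[208]=18
r3=18|1=19
r1=208+4=212
r4=2+1=3
CMP r4, #7  (cmp 3,7)
BLT L1: taken
r3=M[212]=15
r3=15|1=15
r1=212+4=216
r4=3+1=4
CMP r4, #7  (cmp 4,7)
BLT L1: taken
r3=M[216]=17
r3=17|1=17
r1=216+4=220
r4=4+1=5
CMP r4, #7  (cmp 5,7)
BLT L1: taken
r3=M[220]=8
r3=8|1=9
r1=220+4=224
r4=5+1=6
CMP r4, #7  (cmp 6,7)
BLT L1: taken
r3=M[224]=21
r3=21|1=21
r1=224+4=228
r4=6+1=7
CMP r4, #7  (cmp 7,7)
BLT L1: not taken
STR r3, [224] → M[224]=21
halt.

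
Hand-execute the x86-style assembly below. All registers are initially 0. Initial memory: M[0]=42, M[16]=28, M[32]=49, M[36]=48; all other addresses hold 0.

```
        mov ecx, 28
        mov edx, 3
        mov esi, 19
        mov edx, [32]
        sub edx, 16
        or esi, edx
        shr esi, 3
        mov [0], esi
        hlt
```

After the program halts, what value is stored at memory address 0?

6

ecx=28
edx=3
esi=19
edx=M[32]=49
edx=49-16=33
esi=19|33=51
esi=51>>3=6
mov [0], esi → M[0]=6
halt.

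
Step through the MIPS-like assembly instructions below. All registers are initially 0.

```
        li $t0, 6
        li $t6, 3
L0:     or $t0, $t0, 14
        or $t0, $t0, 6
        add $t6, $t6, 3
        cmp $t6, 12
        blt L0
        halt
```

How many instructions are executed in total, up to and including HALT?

18

$t0=6
$t6=3
$t0=6|14=14
$t0=14|6=14
$t6=3+3=6
cmp $t6, 12  (cmp 6,12)
blt L0: taken
$t0=14|14=14
$t0=14|6=14
$t6=6+3=9
cmp $t6, 12  (cmp 9,12)
blt L0: taken
$t0=14|14=14
$t0=14|6=14
$t6=9+3=12
cmp $t6, 12  (cmp 12,12)
blt L0: not taken
halt.
Total executed instructions: 18.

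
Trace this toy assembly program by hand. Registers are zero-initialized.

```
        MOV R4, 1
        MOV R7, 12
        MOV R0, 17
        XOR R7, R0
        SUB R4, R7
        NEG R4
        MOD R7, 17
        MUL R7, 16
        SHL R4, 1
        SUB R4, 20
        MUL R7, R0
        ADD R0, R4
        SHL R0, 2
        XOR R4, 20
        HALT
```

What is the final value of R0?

212

MOV R4, 1 → R4=1
MOV R7, 12 → R7=12
MOV R0, 17 → R0=17
XOR R7, R0 → R7=12^17=29
SUB R4, R7 → R4=1-29=-28
NEG R4 → R4=-(-28)=28
MOD R7, 17 → R7=29%17=12
MUL R7, 16 → R7=12*16=192
SHL R4, 1 → R4=28<<1=56
SUB R4, 20 → R4=56-20=36
MUL R7, R0 → R7=192*17=3264
ADD R0, R4 → R0=17+36=53
SHL R0, 2 → R0=53<<2=212
XOR R4, 20 → R4=36^20=48
halt.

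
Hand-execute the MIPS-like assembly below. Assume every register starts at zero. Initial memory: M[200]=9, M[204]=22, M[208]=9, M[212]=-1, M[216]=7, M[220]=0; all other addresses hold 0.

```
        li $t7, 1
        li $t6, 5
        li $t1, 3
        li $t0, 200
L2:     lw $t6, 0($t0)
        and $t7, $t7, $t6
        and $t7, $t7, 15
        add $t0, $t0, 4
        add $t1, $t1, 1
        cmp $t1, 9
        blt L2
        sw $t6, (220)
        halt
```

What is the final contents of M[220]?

after li $t7, 1: $t7=1
after li $t6, 5: $t6=5
after li $t1, 3: $t1=3
after li $t0, 200: $t0=200
after lw $t6, 0($t0): $t6=M[200]=9
after and $t7, $t7, $t6: $t7=1&9=1
after and $t7, $t7, 15: $t7=1&15=1
after add $t0, $t0, 4: $t0=200+4=204
after add $t1, $t1, 1: $t1=3+1=4
cmp $t1, 9  (cmp 4,9)
blt L2: taken
after lw $t6, 0($t0): $t6=M[204]=22
after and $t7, $t7, $t6: $t7=1&22=0
after and $t7, $t7, 15: $t7=0&15=0
after add $t0, $t0, 4: $t0=204+4=208
after add $t1, $t1, 1: $t1=4+1=5
cmp $t1, 9  (cmp 5,9)
blt L2: taken
after lw $t6, 0($t0): $t6=M[208]=9
after and $t7, $t7, $t6: $t7=0&9=0
after and $t7, $t7, 15: $t7=0&15=0
after add $t0, $t0, 4: $t0=208+4=212
after add $t1, $t1, 1: $t1=5+1=6
cmp $t1, 9  (cmp 6,9)
blt L2: taken
after lw $t6, 0($t0): $t6=M[212]=-1
after and $t7, $t7, $t6: $t7=0&(-1)=0
after and $t7, $t7, 15: $t7=0&15=0
after add $t0, $t0, 4: $t0=212+4=216
after add $t1, $t1, 1: $t1=6+1=7
cmp $t1, 9  (cmp 7,9)
blt L2: taken
after lw $t6, 0($t0): $t6=M[216]=7
after and $t7, $t7, $t6: $t7=0&7=0
after and $t7, $t7, 15: $t7=0&15=0
after add $t0, $t0, 4: $t0=216+4=220
after add $t1, $t1, 1: $t1=7+1=8
cmp $t1, 9  (cmp 8,9)
blt L2: taken
after lw $t6, 0($t0): $t6=M[220]=0
after and $t7, $t7, $t6: $t7=0&0=0
after and $t7, $t7, 15: $t7=0&15=0
after add $t0, $t0, 4: $t0=220+4=224
after add $t1, $t1, 1: $t1=8+1=9
cmp $t1, 9  (cmp 9,9)
blt L2: not taken
sw $t6, (220) → M[220]=0
halt.

0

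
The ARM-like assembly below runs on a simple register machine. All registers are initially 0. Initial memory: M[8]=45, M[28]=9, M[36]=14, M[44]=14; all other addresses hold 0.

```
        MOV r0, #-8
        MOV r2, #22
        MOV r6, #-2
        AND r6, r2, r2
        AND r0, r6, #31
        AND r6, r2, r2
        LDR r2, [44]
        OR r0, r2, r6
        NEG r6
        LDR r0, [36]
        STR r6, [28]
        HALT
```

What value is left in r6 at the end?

r0=-8
r2=22
r6=-2
r6=22&22=22
r0=22&31=22
r6=22&22=22
r2=M[44]=14
r0=14|22=30
r6=-(22)=-22
r0=M[36]=14
STR r6, [28] → M[28]=-22
halt.

-22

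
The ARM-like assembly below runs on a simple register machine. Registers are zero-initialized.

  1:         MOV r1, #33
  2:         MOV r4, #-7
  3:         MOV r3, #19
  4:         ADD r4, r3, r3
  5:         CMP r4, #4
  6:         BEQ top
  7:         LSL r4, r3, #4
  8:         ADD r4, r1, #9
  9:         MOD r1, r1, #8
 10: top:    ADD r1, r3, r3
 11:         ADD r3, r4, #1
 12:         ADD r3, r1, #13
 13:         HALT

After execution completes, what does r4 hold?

after MOV r1, #33: r1=33
after MOV r4, #-7: r4=-7
after MOV r3, #19: r3=19
after ADD r4, r3, r3: r4=19+19=38
CMP r4, #4  (cmp 38,4)
BEQ top: not taken
after LSL r4, r3, #4: r4=19<<4=304
after ADD r4, r1, #9: r4=33+9=42
after MOD r1, r1, #8: r1=33%8=1
after ADD r1, r3, r3: r1=19+19=38
after ADD r3, r4, #1: r3=42+1=43
after ADD r3, r1, #13: r3=38+13=51
halt.

42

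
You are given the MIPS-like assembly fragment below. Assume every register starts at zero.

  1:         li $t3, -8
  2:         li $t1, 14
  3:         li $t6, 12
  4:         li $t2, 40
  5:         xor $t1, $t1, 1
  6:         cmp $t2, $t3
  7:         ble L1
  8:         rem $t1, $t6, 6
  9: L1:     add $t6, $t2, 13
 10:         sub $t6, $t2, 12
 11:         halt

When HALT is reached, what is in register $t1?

li $t3, -8 → $t3=-8
li $t1, 14 → $t1=14
li $t6, 12 → $t6=12
li $t2, 40 → $t2=40
xor $t1, $t1, 1 → $t1=14^1=15
cmp $t2, $t3  (cmp 40,-8)
ble L1: not taken
rem $t1, $t6, 6 → $t1=12%6=0
add $t6, $t2, 13 → $t6=40+13=53
sub $t6, $t2, 12 → $t6=40-12=28
halt.

0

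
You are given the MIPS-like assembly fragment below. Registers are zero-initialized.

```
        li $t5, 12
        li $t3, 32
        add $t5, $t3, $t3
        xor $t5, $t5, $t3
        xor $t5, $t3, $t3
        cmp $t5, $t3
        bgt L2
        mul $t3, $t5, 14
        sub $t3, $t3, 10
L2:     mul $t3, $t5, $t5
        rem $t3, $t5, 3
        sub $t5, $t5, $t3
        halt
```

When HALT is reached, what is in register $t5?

0

li $t5, 12 → $t5=12
li $t3, 32 → $t3=32
add $t5, $t3, $t3 → $t5=32+32=64
xor $t5, $t5, $t3 → $t5=64^32=96
xor $t5, $t3, $t3 → $t5=32^32=0
cmp $t5, $t3  (cmp 0,32)
bgt L2: not taken
mul $t3, $t5, 14 → $t3=0*14=0
sub $t3, $t3, 10 → $t3=0-10=-10
mul $t3, $t5, $t5 → $t3=0*0=0
rem $t3, $t5, 3 → $t3=0%3=0
sub $t5, $t5, $t3 → $t5=0-0=0
halt.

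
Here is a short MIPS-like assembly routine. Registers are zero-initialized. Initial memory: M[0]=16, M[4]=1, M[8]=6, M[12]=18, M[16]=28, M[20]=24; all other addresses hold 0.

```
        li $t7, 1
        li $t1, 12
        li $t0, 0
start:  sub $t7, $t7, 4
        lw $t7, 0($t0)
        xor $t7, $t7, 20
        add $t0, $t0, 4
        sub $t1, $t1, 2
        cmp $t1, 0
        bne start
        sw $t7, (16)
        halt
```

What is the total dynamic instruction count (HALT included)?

$t7=1
$t1=12
$t0=0
$t7=1-4=-3
$t7=M[0]=16
$t7=16^20=4
$t0=0+4=4
$t1=12-2=10
cmp $t1, 0  (cmp 10,0)
bne start: taken
$t7=4-4=0
$t7=M[4]=1
$t7=1^20=21
$t0=4+4=8
$t1=10-2=8
cmp $t1, 0  (cmp 8,0)
bne start: taken
$t7=21-4=17
$t7=M[8]=6
$t7=6^20=18
$t0=8+4=12
$t1=8-2=6
cmp $t1, 0  (cmp 6,0)
bne start: taken
$t7=18-4=14
$t7=M[12]=18
$t7=18^20=6
$t0=12+4=16
$t1=6-2=4
cmp $t1, 0  (cmp 4,0)
bne start: taken
$t7=6-4=2
$t7=M[16]=28
$t7=28^20=8
$t0=16+4=20
$t1=4-2=2
cmp $t1, 0  (cmp 2,0)
bne start: taken
$t7=8-4=4
$t7=M[20]=24
$t7=24^20=12
$t0=20+4=24
$t1=2-2=0
cmp $t1, 0  (cmp 0,0)
bne start: not taken
sw $t7, (16) → M[16]=12
halt.
Total executed instructions: 47.

47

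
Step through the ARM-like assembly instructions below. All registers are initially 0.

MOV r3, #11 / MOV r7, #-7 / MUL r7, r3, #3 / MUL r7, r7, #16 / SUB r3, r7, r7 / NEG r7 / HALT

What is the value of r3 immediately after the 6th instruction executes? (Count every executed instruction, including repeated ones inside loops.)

0

r3=11
r7=-7
r7=11*3=33
r7=33*16=528
r3=528-528=0
r7=-(528)=-528
After step 6: r3 = 0.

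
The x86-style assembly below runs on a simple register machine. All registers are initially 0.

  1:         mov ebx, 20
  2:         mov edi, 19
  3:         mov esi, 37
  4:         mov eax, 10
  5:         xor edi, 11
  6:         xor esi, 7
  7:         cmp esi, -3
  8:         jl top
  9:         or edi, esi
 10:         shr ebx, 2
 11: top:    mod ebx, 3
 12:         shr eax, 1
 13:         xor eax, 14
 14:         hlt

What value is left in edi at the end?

after mov ebx, 20: ebx=20
after mov edi, 19: edi=19
after mov esi, 37: esi=37
after mov eax, 10: eax=10
after xor edi, 11: edi=19^11=24
after xor esi, 7: esi=37^7=34
cmp esi, -3  (cmp 34,-3)
jl top: not taken
after or edi, esi: edi=24|34=58
after shr ebx, 2: ebx=20>>2=5
after mod ebx, 3: ebx=5%3=2
after shr eax, 1: eax=10>>1=5
after xor eax, 14: eax=5^14=11
halt.

58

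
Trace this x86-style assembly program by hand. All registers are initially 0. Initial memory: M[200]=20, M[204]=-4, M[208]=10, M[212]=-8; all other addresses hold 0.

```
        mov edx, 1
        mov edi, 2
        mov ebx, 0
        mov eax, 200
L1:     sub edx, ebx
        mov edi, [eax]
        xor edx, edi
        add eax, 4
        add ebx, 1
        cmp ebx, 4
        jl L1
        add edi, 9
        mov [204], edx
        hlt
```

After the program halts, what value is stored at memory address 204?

after mov edx, 1: edx=1
after mov edi, 2: edi=2
after mov ebx, 0: ebx=0
after mov eax, 200: eax=200
after sub edx, ebx: edx=1-0=1
after mov edi, [eax]: edi=M[200]=20
after xor edx, edi: edx=1^20=21
after add eax, 4: eax=200+4=204
after add ebx, 1: ebx=0+1=1
cmp ebx, 4  (cmp 1,4)
jl L1: taken
after sub edx, ebx: edx=21-1=20
after mov edi, [eax]: edi=M[204]=-4
after xor edx, edi: edx=20^(-4)=-24
after add eax, 4: eax=204+4=208
after add ebx, 1: ebx=1+1=2
cmp ebx, 4  (cmp 2,4)
jl L1: taken
after sub edx, ebx: edx=(-24)-2=-26
after mov edi, [eax]: edi=M[208]=10
after xor edx, edi: edx=(-26)^10=-20
after add eax, 4: eax=208+4=212
after add ebx, 1: ebx=2+1=3
cmp ebx, 4  (cmp 3,4)
jl L1: taken
after sub edx, ebx: edx=(-20)-3=-23
after mov edi, [eax]: edi=M[212]=-8
after xor edx, edi: edx=(-23)^(-8)=17
after add eax, 4: eax=212+4=216
after add ebx, 1: ebx=3+1=4
cmp ebx, 4  (cmp 4,4)
jl L1: not taken
after add edi, 9: edi=(-8)+9=1
mov [204], edx → M[204]=17
halt.

17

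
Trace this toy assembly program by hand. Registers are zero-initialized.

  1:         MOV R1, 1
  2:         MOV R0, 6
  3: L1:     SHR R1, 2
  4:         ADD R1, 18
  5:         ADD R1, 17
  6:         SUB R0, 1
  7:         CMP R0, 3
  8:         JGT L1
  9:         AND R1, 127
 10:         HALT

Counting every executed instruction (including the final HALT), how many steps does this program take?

22

R1=1
R0=6
R1=1>>2=0
R1=0+18=18
R1=18+17=35
R0=6-1=5
CMP R0, 3  (cmp 5,3)
JGT L1: taken
R1=35>>2=8
R1=8+18=26
R1=26+17=43
R0=5-1=4
CMP R0, 3  (cmp 4,3)
JGT L1: taken
R1=43>>2=10
R1=10+18=28
R1=28+17=45
R0=4-1=3
CMP R0, 3  (cmp 3,3)
JGT L1: not taken
R1=45&127=45
halt.
Total executed instructions: 22.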